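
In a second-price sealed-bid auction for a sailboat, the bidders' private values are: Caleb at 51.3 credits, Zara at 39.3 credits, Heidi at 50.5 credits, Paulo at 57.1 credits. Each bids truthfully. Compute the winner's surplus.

5.8 credits

Ranking the bids: Paulo 57.1 credits, then Caleb 51.3 credits, then Heidi 50.5 credits, then Zara 39.3 credits.
Paulo wins with the top bid and pays the second-highest, 51.3 credits.
Surplus = 57.1 credits − 51.3 credits = 5.8 credits.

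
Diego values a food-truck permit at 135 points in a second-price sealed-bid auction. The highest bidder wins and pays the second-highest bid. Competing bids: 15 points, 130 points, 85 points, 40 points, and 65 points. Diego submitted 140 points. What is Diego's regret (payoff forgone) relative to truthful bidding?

Regret: 0 points.

The highest competing bid is 130 points.
Bidding truthfully at 135 points: Diego has the top bid, wins, and pays the second-highest bid 130 points. Payoff = 135 points − 130 points = 5 points.
Bidding 140 points: Diego has the top bid, wins, and pays the second-highest bid 130 points. Payoff = 135 points − 130 points = 5 points.
Regret = truthful payoff − actual payoff = 5 points − 5 points = 0 points.
The bid only affects whether you win, not the price — here both bids land on the same side of the top rival bid, so the deviation is payoff-neutral.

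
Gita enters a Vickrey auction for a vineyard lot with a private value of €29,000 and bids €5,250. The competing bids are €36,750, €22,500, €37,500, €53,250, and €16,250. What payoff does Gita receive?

Gita's payoff: €0.

Highest competing bid: €53,250.
Gita's bid €5,250 is not the highest, so Gita loses, pays nothing, and earns zero payoff.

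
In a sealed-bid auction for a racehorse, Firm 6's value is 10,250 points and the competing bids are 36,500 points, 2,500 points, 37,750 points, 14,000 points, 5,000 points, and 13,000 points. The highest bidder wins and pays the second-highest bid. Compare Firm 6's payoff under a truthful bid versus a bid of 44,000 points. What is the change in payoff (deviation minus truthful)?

Change in payoff: -27,500 points.

The highest competing bid is 37,750 points.
Bidding truthfully at 10,250 points: the top bid is 37,750 points (a rival), so Firm 6 loses. Payoff = 0 points.
Bidding 44,000 points: Firm 6 has the top bid, wins, and pays the second-highest bid 37,750 points. Payoff = 10,250 points − 37,750 points = -27,500 points.
Change = -27,500 points − 0 points = -27,500 points.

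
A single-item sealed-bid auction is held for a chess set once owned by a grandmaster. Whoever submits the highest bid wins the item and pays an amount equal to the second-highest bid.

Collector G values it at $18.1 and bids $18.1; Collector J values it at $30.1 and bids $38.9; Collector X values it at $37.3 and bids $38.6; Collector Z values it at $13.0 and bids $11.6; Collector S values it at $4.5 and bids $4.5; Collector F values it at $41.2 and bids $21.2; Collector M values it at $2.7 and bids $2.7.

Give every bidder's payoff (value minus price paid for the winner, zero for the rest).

Collector G $0.0, Collector J -$8.5, Collector X $0.0, Collector Z $0.0, Collector S $0.0, Collector F $0.0, Collector M $0.0.

Bids in descending order: Collector J $38.9; Collector X $38.6; Collector F $21.2; Collector G $18.1; Collector Z $11.6; Collector S $4.5; Collector M $2.7.
Collector J has the top bid and wins; the price is the second-highest bid, $38.6.
Collector J's payoff = $30.1 − $38.6 = -$8.5. All other bidders lose, so their payoff is 0.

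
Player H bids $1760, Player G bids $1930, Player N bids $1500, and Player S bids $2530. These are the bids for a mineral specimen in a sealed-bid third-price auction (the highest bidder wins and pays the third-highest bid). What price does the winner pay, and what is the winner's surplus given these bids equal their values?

The winner pays $1760 for a surplus of $770.

Ordered from highest: Player S $2530 > Player G $1930 > Player H $1760 > Player N $1500.
Player S is the highest bidder, so Player S wins.
Under the third-price rule, the price is the third-highest bid: $1760.
Surplus = $2530 − $1760 = $770.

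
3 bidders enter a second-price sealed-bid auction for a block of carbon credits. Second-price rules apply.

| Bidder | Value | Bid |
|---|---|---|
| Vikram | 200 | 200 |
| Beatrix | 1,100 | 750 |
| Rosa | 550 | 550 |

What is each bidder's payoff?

Sorted high to low: Beatrix 750; Rosa 550; Vikram 200.
Beatrix has the top bid and wins; the price is the second-highest bid, 550.
Beatrix's payoff = 1,100 − 550 = 550. All other bidders lose, so their payoff is 0.

Vikram 0, Beatrix 550, Rosa 0.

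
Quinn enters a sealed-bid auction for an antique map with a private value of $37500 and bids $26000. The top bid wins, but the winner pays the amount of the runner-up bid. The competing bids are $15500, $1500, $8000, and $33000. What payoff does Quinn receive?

Quinn's payoff: $0.

Highest competing bid: $33000.
Quinn's bid $26000 is not the highest, so Quinn loses, pays nothing, and earns zero payoff.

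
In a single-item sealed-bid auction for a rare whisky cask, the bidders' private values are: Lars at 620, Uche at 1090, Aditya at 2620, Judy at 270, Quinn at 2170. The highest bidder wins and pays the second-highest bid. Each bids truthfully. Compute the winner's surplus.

Bids in descending order: Aditya 2620; Quinn 2170; Uche 1090; Lars 620; Judy 270.
Aditya wins with the top bid and pays the second-highest, 2170.
Surplus = 2620 − 2170 = 450.

Surplus = 450.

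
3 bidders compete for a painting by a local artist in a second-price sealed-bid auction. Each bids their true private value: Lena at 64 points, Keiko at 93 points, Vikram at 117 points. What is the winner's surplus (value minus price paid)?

Bids in descending order: Vikram 117 points; Keiko 93 points; Lena 64 points.
Vikram wins with the top bid and pays the second-highest, 93 points.
Surplus = 117 points − 93 points = 24 points.

Winner's surplus: 24 points.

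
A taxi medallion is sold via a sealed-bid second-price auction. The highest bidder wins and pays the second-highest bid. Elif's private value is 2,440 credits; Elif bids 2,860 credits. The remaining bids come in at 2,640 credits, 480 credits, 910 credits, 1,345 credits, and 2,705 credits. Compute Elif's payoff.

-265 credits

Highest competing bid: 2,705 credits.
Elif's bid 2,860 credits is the highest overall, so Elif wins and pays the second-highest bid, 2,705 credits.
Payoff = value − price = 2,440 credits − 2,705 credits = -265 credits.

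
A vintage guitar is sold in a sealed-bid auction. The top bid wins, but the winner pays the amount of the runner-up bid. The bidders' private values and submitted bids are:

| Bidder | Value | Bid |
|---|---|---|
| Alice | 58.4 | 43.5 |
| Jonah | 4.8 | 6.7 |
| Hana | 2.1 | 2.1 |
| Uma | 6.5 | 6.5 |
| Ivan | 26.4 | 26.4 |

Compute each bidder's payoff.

Alice 32.0, Jonah 0.0, Hana 0.0, Uma 0.0, Ivan 0.0.

Ordered from highest: Alice 43.5; Ivan 26.4; Jonah 6.7; Uma 6.5; Hana 2.1.
Alice has the top bid and wins; the price is the second-highest bid, 26.4.
Alice's payoff = 58.4 − 26.4 = 32.0. All other bidders lose, so their payoff is 0.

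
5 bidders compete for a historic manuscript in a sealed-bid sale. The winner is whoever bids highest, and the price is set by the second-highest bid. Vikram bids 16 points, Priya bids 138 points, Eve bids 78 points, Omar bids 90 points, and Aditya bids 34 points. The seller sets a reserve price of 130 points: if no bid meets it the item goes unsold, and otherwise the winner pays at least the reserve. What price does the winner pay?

Ordered from highest: Priya 138 points > Omar 90 points > Eve 78 points > Aditya 34 points > Vikram 16 points.
Priya has the highest bid, so Priya wins.
The second-highest bid is 90 points, but the reserve 130 points is higher, so the price is the reserve.

130 points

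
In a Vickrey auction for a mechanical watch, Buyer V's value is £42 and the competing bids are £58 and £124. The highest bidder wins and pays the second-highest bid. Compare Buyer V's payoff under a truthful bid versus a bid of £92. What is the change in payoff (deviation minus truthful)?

£0

The highest competing bid is £124.
Bidding truthfully at £42: the top bid is £124 (a rival), so Buyer V loses. Payoff = £0.
Bidding £92: the top bid is £124 (a rival), so Buyer V loses. Payoff = £0.
Change = £0 − £0 = £0.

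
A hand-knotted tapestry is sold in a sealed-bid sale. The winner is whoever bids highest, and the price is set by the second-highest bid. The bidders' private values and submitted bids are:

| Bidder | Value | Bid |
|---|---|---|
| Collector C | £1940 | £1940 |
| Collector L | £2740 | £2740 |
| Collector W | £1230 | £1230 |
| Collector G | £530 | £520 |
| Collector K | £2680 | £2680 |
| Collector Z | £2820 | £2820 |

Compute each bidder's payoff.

Ordered from highest: Collector Z £2820, then Collector L £2740, then Collector K £2680, then Collector C £1940, then Collector W £1230, then Collector G £520.
Collector Z has the top bid and wins; the price is the second-highest bid, £2740.
Collector Z's payoff = £2820 − £2740 = £80. All other bidders lose, so their payoff is 0.

Payoffs: Collector C £0, Collector L £0, Collector W £0, Collector G £0, Collector K £0, Collector Z £80.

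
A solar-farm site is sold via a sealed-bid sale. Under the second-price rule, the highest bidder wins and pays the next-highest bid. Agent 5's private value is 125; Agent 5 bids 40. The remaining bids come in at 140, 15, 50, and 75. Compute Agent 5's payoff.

The bidder's payoff: 0.

Highest competing bid: 140.
Agent 5's bid 40 is not the highest, so Agent 5 loses, pays nothing, and earns zero payoff.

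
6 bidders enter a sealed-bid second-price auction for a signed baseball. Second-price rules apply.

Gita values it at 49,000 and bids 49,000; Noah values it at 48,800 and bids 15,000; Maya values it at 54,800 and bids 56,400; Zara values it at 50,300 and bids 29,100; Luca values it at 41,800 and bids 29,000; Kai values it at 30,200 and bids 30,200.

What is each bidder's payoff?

Ordered from highest: Maya 56,400; Gita 49,000; Kai 30,200; Zara 29,100; Luca 29,000; Noah 15,000.
Maya has the top bid and wins; the price is the second-highest bid, 49,000.
Maya's payoff = 54,800 − 49,000 = 5,800. All other bidders lose, so their payoff is 0.

Gita 0, Noah 0, Maya 5,800, Zara 0, Luca 0, Kai 0.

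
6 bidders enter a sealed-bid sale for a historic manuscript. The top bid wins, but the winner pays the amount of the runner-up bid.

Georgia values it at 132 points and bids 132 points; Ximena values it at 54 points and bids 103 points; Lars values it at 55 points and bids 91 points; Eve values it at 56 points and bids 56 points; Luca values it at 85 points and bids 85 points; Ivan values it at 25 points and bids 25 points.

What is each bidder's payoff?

Georgia 29 points, Ximena 0 points, Lars 0 points, Eve 0 points, Luca 0 points, Ivan 0 points.

Bids in descending order: Georgia 132 points > Ximena 103 points > Lars 91 points > Luca 85 points > Eve 56 points > Ivan 25 points.
Georgia has the top bid and wins; the price is the second-highest bid, 103 points.
Georgia's payoff = 132 points − 103 points = 29 points. All other bidders lose, so their payoff is 0.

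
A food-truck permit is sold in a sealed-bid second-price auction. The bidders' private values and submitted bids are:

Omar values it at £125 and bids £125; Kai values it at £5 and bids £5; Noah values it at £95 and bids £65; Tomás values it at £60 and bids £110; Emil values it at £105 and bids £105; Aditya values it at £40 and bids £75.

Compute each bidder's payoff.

Payoffs: Omar £15, Kai £0, Noah £0, Tomás £0, Emil £0, Aditya £0.

Ranking the bids: Omar £125, then Tomás £110, then Emil £105, then Aditya £75, then Noah £65, then Kai £5.
Omar has the top bid and wins; the price is the second-highest bid, £110.
Omar's payoff = £125 − £110 = £15. All other bidders lose, so their payoff is 0.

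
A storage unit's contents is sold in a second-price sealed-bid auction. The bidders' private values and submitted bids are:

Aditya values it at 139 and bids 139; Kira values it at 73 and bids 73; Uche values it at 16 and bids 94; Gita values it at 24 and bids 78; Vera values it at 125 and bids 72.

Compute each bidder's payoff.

Bids in descending order: Aditya 139, then Uche 94, then Gita 78, then Kira 73, then Vera 72.
Aditya has the top bid and wins; the price is the second-highest bid, 94.
Aditya's payoff = 139 − 94 = 45. All other bidders lose, so their payoff is 0.

Aditya 45, Kira 0, Uche 0, Gita 0, Vera 0.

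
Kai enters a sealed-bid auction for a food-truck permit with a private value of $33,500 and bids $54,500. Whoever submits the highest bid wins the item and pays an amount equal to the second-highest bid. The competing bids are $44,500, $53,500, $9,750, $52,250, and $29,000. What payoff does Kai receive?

Highest competing bid: $53,500.
Kai's bid $54,500 is the highest overall, so Kai wins and pays the second-highest bid, $53,500.
Payoff = value − price = $33,500 − $53,500 = -$20,000.

Payoff = -$20,000.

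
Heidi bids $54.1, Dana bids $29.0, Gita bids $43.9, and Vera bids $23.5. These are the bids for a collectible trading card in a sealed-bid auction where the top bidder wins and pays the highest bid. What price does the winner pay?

The winner pays $54.1.

Ranking the bids: Heidi $54.1; Gita $43.9; Dana $29.0; Vera $23.5.
Heidi is the highest bidder, so Heidi wins.
Under the first-price rule, the price is the highest bid: $54.1.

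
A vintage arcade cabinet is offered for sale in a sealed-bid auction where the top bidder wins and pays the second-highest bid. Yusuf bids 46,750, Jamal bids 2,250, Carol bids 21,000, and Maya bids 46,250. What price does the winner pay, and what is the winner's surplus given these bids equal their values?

Price 46,250; surplus 500.

Ordered from highest: Yusuf 46,750, then Maya 46,250, then Carol 21,000, then Jamal 2,250.
Yusuf is the highest bidder, so Yusuf wins.
Under the second-price rule, the price is the second-highest bid: 46,250.
Surplus = 46,750 − 46,250 = 500.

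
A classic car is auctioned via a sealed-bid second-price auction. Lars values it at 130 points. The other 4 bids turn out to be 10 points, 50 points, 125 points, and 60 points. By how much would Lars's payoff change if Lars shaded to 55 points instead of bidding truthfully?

-5 points

The highest competing bid is 125 points.
Bidding truthfully at 130 points: Lars has the top bid, wins, and pays the second-highest bid 125 points. Payoff = 130 points − 125 points = 5 points.
Bidding 55 points: the top bid is 125 points (a rival), so Lars loses. Payoff = 0 points.
Change = 0 points − 5 points = -5 points.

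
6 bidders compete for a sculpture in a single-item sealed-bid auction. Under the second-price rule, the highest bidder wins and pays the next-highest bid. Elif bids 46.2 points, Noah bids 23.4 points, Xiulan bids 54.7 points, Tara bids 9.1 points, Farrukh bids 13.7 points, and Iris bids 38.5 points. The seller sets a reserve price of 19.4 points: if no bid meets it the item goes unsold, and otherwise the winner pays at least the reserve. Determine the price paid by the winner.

Price paid: 46.2 points.

Ranking the bids: Xiulan 54.7 points, then Elif 46.2 points, then Iris 38.5 points, then Noah 23.4 points, then Farrukh 13.7 points, then Tara 9.1 points.
Xiulan has the highest bid, so Xiulan wins.
The second-highest bid is 46.2 points, which exceeds the reserve, so that sets the price.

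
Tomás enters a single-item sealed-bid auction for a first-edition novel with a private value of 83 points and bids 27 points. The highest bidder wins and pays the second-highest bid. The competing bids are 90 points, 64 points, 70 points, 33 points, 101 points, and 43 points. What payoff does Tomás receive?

Highest competing bid: 101 points.
Tomás's bid 27 points is not the highest, so Tomás loses, pays nothing, and earns zero payoff.

Payoff = 0 points.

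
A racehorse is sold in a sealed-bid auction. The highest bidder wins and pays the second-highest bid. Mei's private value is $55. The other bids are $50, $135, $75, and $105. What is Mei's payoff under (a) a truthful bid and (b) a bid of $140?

The highest competing bid is $135.
Bidding truthfully at $55: the top bid is $135 (a rival), so Mei loses. Payoff = $0.
Bidding $140: Mei has the top bid, wins, and pays the second-highest bid $135. Payoff = $55 − $135 = -$80.

Truthful: $0; alternative: -$80.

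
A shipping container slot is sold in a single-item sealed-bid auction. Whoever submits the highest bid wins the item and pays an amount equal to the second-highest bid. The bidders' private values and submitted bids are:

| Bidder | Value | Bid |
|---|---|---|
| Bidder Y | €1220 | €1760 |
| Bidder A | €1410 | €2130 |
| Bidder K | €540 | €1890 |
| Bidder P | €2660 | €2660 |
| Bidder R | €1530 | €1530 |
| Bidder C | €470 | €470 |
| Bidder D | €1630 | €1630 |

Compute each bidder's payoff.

Bidder Y €0, Bidder A €0, Bidder K €0, Bidder P €530, Bidder R €0, Bidder C €0, Bidder D €0.

Sorted high to low: Bidder P €2660 > Bidder A €2130 > Bidder K €1890 > Bidder Y €1760 > Bidder D €1630 > Bidder R €1530 > Bidder C €470.
Bidder P has the top bid and wins; the price is the second-highest bid, €2130.
Bidder P's payoff = €2660 − €2130 = €530. All other bidders lose, so their payoff is 0.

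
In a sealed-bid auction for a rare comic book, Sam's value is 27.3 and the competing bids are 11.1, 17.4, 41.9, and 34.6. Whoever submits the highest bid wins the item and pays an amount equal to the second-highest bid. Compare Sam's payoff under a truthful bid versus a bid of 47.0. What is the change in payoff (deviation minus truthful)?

The highest competing bid is 41.9.
Bidding truthfully at 27.3: the top bid is 41.9 (a rival), so Sam loses. Payoff = 0.0.
Bidding 47.0: Sam has the top bid, wins, and pays the second-highest bid 41.9. Payoff = 27.3 − 41.9 = -14.6.
Change = -14.6 − 0.0 = -14.6.

Payoff change: -14.6.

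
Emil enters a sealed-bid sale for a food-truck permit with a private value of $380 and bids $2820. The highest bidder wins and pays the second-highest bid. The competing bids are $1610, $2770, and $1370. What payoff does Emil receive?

Highest competing bid: $2770.
Emil's bid $2820 is the highest overall, so Emil wins and pays the second-highest bid, $2770.
Payoff = value − price = $380 − $2770 = -$2390.

Emil's payoff: -$2390.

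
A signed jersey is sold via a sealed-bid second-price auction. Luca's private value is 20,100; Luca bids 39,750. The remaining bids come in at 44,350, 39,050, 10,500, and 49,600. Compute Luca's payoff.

Payoff = 0.

Highest competing bid: 49,600.
Luca's bid 39,750 is not the highest, so Luca loses, pays nothing, and earns zero payoff.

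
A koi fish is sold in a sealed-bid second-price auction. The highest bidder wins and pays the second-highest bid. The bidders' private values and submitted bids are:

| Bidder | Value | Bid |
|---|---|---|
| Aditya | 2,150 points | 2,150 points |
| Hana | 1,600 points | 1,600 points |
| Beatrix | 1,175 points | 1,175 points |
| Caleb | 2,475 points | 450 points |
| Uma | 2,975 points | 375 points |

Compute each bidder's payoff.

Aditya 550 points, Hana 0 points, Beatrix 0 points, Caleb 0 points, Uma 0 points.

Sorted high to low: Aditya 2,150 points, then Hana 1,600 points, then Beatrix 1,175 points, then Caleb 450 points, then Uma 375 points.
Aditya has the top bid and wins; the price is the second-highest bid, 1,600 points.
Aditya's payoff = 2,150 points − 1,600 points = 550 points. All other bidders lose, so their payoff is 0.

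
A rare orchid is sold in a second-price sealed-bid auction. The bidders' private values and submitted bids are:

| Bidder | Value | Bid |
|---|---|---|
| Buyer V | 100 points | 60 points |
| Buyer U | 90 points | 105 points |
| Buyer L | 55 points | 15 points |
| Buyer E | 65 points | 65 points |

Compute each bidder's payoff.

Payoffs: Buyer V 0 points, Buyer U 25 points, Buyer L 0 points, Buyer E 0 points.

Sorted high to low: Buyer U 105 points; Buyer E 65 points; Buyer V 60 points; Buyer L 15 points.
Buyer U has the top bid and wins; the price is the second-highest bid, 65 points.
Buyer U's payoff = 90 points − 65 points = 25 points. All other bidders lose, so their payoff is 0.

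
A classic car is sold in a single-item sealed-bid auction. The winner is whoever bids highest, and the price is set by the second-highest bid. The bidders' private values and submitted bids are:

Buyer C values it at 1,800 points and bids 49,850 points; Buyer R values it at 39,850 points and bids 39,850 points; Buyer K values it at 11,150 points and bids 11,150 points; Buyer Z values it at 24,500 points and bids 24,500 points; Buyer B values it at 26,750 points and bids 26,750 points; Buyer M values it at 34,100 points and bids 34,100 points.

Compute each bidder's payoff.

Bids in descending order: Buyer C 49,850 points > Buyer R 39,850 points > Buyer M 34,100 points > Buyer B 26,750 points > Buyer Z 24,500 points > Buyer K 11,150 points.
Buyer C has the top bid and wins; the price is the second-highest bid, 39,850 points.
Buyer C's payoff = 1,800 points − 39,850 points = -38,050 points. All other bidders lose, so their payoff is 0.

Payoffs: Buyer C -38,050 points, Buyer R 0 points, Buyer K 0 points, Buyer Z 0 points, Buyer B 0 points, Buyer M 0 points.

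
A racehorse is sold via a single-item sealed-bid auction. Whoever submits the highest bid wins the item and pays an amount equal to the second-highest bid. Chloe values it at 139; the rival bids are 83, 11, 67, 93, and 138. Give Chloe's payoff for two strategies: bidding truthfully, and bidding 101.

The highest competing bid is 138.
Bidding truthfully at 139: Chloe has the top bid, wins, and pays the second-highest bid 138. Payoff = 139 − 138 = 1.
Bidding 101: the top bid is 138 (a rival), so Chloe loses. Payoff = 0.
Deviating from a truthful bid can only lose payoff in a second-price auction — never gain.

Truthful: 1; alternative: 0.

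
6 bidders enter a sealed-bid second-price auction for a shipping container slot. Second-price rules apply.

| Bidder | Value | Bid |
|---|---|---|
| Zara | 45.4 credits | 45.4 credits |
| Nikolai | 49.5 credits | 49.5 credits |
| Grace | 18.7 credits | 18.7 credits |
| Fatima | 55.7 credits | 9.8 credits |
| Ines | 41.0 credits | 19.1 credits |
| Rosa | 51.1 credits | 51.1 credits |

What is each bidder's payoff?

Bids in descending order: Rosa 51.1 credits > Nikolai 49.5 credits > Zara 45.4 credits > Ines 19.1 credits > Grace 18.7 credits > Fatima 9.8 credits.
Rosa has the top bid and wins; the price is the second-highest bid, 49.5 credits.
Rosa's payoff = 51.1 credits − 49.5 credits = 1.6 credits. All other bidders lose, so their payoff is 0.

Payoffs: Zara 0.0 credits, Nikolai 0.0 credits, Grace 0.0 credits, Fatima 0.0 credits, Ines 0.0 credits, Rosa 1.6 credits.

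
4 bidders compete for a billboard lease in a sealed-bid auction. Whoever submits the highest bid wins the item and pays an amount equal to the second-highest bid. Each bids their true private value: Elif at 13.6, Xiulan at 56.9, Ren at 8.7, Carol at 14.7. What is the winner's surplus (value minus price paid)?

Bids in descending order: Xiulan 56.9 > Carol 14.7 > Elif 13.6 > Ren 8.7.
Xiulan wins with the top bid and pays the second-highest, 14.7.
Surplus = 56.9 − 14.7 = 42.2.

Winner's surplus: 42.2.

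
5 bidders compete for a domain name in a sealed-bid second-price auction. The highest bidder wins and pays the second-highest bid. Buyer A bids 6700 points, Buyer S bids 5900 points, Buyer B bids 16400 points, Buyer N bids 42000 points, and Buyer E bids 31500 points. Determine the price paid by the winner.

The winner pays 31500 points.

Ranking the bids: Buyer N 42000 points > Buyer E 31500 points > Buyer B 16400 points > Buyer A 6700 points > Buyer S 5900 points.
Buyer N has the highest bid, so Buyer N wins.
The second-highest bid is 31500 points, so that is what Buyer N pays.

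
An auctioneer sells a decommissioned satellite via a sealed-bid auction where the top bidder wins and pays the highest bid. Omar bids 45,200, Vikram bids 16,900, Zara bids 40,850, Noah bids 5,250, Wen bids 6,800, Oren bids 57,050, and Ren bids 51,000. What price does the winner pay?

Ordered from highest: Oren 57,050, then Ren 51,000, then Omar 45,200, then Zara 40,850, then Vikram 16,900, then Wen 6,800, then Noah 5,250.
Oren is the highest bidder, so Oren wins.
Under the first-price rule, the price is the highest bid: 57,050.

Price paid: 57,050.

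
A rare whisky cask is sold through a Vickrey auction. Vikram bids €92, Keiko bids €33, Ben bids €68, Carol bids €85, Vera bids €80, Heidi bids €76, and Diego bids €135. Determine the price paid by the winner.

Price paid: €92.

Ordered from highest: Diego €135, then Vikram €92, then Carol €85, then Vera €80, then Heidi €76, then Ben €68, then Keiko €33.
Diego has the highest bid, so Diego wins.
The second-highest bid is €92, so that is what Diego pays.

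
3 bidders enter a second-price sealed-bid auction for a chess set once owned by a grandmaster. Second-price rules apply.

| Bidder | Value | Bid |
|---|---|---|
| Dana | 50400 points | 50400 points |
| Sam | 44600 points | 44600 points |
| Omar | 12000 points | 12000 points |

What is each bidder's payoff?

Payoffs: Dana 5800 points, Sam 0 points, Omar 0 points.

Bids in descending order: Dana 50400 points; Sam 44600 points; Omar 12000 points.
Dana has the top bid and wins; the price is the second-highest bid, 44600 points.
Dana's payoff = 50400 points − 44600 points = 5800 points. All other bidders lose, so their payoff is 0.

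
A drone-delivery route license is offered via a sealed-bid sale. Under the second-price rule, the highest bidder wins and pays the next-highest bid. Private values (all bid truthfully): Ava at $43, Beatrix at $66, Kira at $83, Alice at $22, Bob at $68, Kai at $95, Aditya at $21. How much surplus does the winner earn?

Bids in descending order: Kai $95; Kira $83; Bob $68; Beatrix $66; Ava $43; Alice $22; Aditya $21.
Kai wins with the top bid and pays the second-highest, $83.
Surplus = $95 − $83 = $12.

$12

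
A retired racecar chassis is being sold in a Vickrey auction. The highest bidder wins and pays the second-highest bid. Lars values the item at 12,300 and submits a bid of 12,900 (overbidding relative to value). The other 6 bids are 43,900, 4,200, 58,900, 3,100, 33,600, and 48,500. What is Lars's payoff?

Lars's payoff: 0.

Highest competing bid: 58,900.
Lars's bid 12,900 is not the highest, so Lars loses, pays nothing, and earns zero payoff.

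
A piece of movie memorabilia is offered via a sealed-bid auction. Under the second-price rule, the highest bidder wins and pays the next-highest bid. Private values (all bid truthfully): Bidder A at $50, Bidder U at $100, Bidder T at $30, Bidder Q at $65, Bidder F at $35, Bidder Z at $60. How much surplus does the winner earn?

Surplus = $35.

Ranking the bids: Bidder U $100, then Bidder Q $65, then Bidder Z $60, then Bidder A $50, then Bidder F $35, then Bidder T $30.
Bidder U wins with the top bid and pays the second-highest, $65.
Surplus = $100 − $65 = $35.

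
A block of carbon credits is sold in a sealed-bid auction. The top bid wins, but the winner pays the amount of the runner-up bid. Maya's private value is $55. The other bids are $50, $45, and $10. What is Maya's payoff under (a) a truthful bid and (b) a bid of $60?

Truthful: $5; alternative: $5.

The highest competing bid is $50.
Bidding truthfully at $55: Maya has the top bid, wins, and pays the second-highest bid $50. Payoff = $55 − $50 = $5.
Bidding $60: Maya has the top bid, wins, and pays the second-highest bid $50. Payoff = $55 − $50 = $5.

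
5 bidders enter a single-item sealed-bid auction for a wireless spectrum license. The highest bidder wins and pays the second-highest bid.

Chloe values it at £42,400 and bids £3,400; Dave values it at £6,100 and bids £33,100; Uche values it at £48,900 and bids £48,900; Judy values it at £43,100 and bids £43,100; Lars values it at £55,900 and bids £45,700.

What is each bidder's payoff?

Ordered from highest: Uche £48,900, then Lars £45,700, then Judy £43,100, then Dave £33,100, then Chloe £3,400.
Uche has the top bid and wins; the price is the second-highest bid, £45,700.
Uche's payoff = £48,900 − £45,700 = £3,200. All other bidders lose, so their payoff is 0.

Payoffs: Chloe £0, Dave £0, Uche £3,200, Judy £0, Lars £0.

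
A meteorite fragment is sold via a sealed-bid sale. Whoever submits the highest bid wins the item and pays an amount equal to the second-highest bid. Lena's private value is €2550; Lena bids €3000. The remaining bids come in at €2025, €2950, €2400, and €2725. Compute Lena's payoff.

-€400

Highest competing bid: €2950.
Lena's bid €3000 is the highest overall, so Lena wins and pays the second-highest bid, €2950.
Payoff = value − price = €2550 − €2950 = -€400.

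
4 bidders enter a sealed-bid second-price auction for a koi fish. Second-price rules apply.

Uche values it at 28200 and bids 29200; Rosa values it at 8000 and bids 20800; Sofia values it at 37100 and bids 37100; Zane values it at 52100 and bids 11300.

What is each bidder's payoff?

Bids in descending order: Sofia 37100, then Uche 29200, then Rosa 20800, then Zane 11300.
Sofia has the top bid and wins; the price is the second-highest bid, 29200.
Sofia's payoff = 37100 − 29200 = 7900. All other bidders lose, so their payoff is 0.

Payoffs: Uche 0, Rosa 0, Sofia 7900, Zane 0.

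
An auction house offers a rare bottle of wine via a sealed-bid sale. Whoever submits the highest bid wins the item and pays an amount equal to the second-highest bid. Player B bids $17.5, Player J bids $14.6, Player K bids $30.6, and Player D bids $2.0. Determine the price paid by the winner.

Ordered from highest: Player K $30.6, then Player B $17.5, then Player J $14.6, then Player D $2.0.
Player K has the highest bid, so Player K wins.
The second-highest bid is $17.5, so that is what Player K pays.

$17.5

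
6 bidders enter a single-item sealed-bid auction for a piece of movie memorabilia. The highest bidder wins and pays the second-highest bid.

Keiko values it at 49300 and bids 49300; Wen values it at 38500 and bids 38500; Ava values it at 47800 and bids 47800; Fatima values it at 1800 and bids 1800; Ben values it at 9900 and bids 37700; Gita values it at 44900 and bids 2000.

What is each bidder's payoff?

Ordered from highest: Keiko 49300, then Ava 47800, then Wen 38500, then Ben 37700, then Gita 2000, then Fatima 1800.
Keiko has the top bid and wins; the price is the second-highest bid, 47800.
Keiko's payoff = 49300 − 47800 = 1500. All other bidders lose, so their payoff is 0.

Payoffs: Keiko 1500, Wen 0, Ava 0, Fatima 0, Ben 0, Gita 0.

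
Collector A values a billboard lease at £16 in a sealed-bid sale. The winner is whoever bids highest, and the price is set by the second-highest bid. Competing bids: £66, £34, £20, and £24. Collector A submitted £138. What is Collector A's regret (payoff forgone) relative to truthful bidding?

The highest competing bid is £66.
Bidding truthfully at £16: the top bid is £66 (a rival), so Collector A loses. Payoff = £0.
Bidding £138: Collector A has the top bid, wins, and pays the second-highest bid £66. Payoff = £16 − £66 = -£50.
Regret = truthful payoff − actual payoff = £0 − -£50 = £50.

Regret: £50.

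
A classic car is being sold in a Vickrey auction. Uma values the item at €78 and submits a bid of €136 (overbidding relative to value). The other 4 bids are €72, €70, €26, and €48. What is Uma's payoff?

Uma's payoff: €6.

Highest competing bid: €72.
Uma's bid €136 is the highest overall, so Uma wins and pays the second-highest bid, €72.
Payoff = value − price = €78 − €72 = €6.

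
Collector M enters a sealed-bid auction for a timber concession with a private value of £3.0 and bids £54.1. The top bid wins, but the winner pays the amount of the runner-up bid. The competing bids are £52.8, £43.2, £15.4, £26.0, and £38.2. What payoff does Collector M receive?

Highest competing bid: £52.8.
Collector M's bid £54.1 is the highest overall, so Collector M wins and pays the second-highest bid, £52.8.
Payoff = value − price = £3.0 − £52.8 = -£49.8.
Overbidding won the item at a price above value — truthful bidding would have avoided this loss.

Payoff = -£49.8.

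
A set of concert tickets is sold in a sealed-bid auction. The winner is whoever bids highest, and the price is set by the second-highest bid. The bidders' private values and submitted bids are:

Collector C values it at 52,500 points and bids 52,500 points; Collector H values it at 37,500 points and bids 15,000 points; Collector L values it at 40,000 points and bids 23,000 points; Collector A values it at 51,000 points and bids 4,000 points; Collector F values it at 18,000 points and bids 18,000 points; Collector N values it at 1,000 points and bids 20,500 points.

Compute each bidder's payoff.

Collector C 29,500 points, Collector H 0 points, Collector L 0 points, Collector A 0 points, Collector F 0 points, Collector N 0 points.

Ordered from highest: Collector C 52,500 points; Collector L 23,000 points; Collector N 20,500 points; Collector F 18,000 points; Collector H 15,000 points; Collector A 4,000 points.
Collector C has the top bid and wins; the price is the second-highest bid, 23,000 points.
Collector C's payoff = 52,500 points − 23,000 points = 29,500 points. All other bidders lose, so their payoff is 0.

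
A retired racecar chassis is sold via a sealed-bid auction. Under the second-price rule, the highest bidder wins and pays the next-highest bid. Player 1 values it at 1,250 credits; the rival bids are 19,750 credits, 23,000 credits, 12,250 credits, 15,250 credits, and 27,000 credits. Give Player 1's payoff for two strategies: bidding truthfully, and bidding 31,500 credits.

Truthful: 0 credits; alternative: -25,750 credits.

The highest competing bid is 27,000 credits.
Bidding truthfully at 1,250 credits: the top bid is 27,000 credits (a rival), so Player 1 loses. Payoff = 0 credits.
Bidding 31,500 credits: Player 1 has the top bid, wins, and pays the second-highest bid 27,000 credits. Payoff = 1,250 credits − 27,000 credits = -25,750 credits.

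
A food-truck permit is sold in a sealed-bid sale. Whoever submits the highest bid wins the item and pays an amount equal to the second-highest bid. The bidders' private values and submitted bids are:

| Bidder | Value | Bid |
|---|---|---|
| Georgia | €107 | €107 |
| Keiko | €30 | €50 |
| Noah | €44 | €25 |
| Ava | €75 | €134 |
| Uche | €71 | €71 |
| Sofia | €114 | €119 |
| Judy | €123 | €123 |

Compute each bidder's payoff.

Georgia €0, Keiko €0, Noah €0, Ava -€48, Uche €0, Sofia €0, Judy €0.

Bids in descending order: Ava €134 > Judy €123 > Sofia €119 > Georgia €107 > Uche €71 > Keiko €50 > Noah €25.
Ava has the top bid and wins; the price is the second-highest bid, €123.
Ava's payoff = €75 − €123 = -€48. All other bidders lose, so their payoff is 0.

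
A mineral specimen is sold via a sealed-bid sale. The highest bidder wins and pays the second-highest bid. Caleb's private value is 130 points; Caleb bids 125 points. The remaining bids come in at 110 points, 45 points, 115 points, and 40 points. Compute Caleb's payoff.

Highest competing bid: 115 points.
Caleb's bid 125 points is the highest overall, so Caleb wins and pays the second-highest bid, 115 points.
Payoff = value − price = 130 points − 115 points = 15 points.

Caleb's payoff: 15 points.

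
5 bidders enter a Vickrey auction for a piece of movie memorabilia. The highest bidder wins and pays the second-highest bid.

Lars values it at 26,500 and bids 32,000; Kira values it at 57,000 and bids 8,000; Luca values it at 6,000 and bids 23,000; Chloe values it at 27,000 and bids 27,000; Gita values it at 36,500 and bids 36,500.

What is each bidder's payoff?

Ordered from highest: Gita 36,500 > Lars 32,000 > Chloe 27,000 > Luca 23,000 > Kira 8,000.
Gita has the top bid and wins; the price is the second-highest bid, 32,000.
Gita's payoff = 36,500 − 32,000 = 4,500. All other bidders lose, so their payoff is 0.

Lars 0, Kira 0, Luca 0, Chloe 0, Gita 4,500.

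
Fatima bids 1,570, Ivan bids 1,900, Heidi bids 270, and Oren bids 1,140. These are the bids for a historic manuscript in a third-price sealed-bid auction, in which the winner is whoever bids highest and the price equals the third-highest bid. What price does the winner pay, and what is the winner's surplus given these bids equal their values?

Sorted high to low: Ivan 1,900, then Fatima 1,570, then Oren 1,140, then Heidi 270.
Ivan is the highest bidder, so Ivan wins.
Under the third-price rule, the price is the third-highest bid: 1,140.
Surplus = 1,900 − 1,140 = 760.

Price 1,140; surplus 760.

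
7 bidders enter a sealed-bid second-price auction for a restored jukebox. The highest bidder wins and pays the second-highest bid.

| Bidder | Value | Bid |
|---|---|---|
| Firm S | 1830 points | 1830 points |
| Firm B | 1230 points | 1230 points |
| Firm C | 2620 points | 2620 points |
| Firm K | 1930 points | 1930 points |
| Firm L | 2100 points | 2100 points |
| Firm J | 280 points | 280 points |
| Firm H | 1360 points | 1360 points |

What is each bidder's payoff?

Payoffs: Firm S 0 points, Firm B 0 points, Firm C 520 points, Firm K 0 points, Firm L 0 points, Firm J 0 points, Firm H 0 points.

Bids in descending order: Firm C 2620 points > Firm L 2100 points > Firm K 1930 points > Firm S 1830 points > Firm H 1360 points > Firm B 1230 points > Firm J 280 points.
Firm C has the top bid and wins; the price is the second-highest bid, 2100 points.
Firm C's payoff = 2620 points − 2100 points = 520 points. All other bidders lose, so their payoff is 0.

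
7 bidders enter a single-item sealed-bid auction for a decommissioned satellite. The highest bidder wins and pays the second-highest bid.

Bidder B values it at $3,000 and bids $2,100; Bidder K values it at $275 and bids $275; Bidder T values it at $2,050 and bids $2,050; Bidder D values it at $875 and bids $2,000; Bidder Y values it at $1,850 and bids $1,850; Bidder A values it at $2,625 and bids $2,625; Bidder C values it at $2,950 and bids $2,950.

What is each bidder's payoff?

Payoffs: Bidder B $0, Bidder K $0, Bidder T $0, Bidder D $0, Bidder Y $0, Bidder A $0, Bidder C $325.

Sorted high to low: Bidder C $2,950, then Bidder A $2,625, then Bidder B $2,100, then Bidder T $2,050, then Bidder D $2,000, then Bidder Y $1,850, then Bidder K $275.
Bidder C has the top bid and wins; the price is the second-highest bid, $2,625.
Bidder C's payoff = $2,950 − $2,625 = $325. All other bidders lose, so their payoff is 0.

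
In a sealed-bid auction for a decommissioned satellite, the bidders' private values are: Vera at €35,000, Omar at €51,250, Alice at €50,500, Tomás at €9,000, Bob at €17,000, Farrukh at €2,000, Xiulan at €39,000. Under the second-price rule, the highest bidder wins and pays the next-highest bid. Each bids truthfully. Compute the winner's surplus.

€750

Bids in descending order: Omar €51,250; Alice €50,500; Xiulan €39,000; Vera €35,000; Bob €17,000; Tomás €9,000; Farrukh €2,000.
Omar wins with the top bid and pays the second-highest, €50,500.
Surplus = €51,250 − €50,500 = €750.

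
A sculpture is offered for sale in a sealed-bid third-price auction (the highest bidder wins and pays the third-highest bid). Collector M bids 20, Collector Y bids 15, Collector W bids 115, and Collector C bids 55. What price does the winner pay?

Ranking the bids: Collector W 115 > Collector C 55 > Collector M 20 > Collector Y 15.
Collector W is the highest bidder, so Collector W wins.
Under the third-price rule, the price is the third-highest bid: 20.

20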